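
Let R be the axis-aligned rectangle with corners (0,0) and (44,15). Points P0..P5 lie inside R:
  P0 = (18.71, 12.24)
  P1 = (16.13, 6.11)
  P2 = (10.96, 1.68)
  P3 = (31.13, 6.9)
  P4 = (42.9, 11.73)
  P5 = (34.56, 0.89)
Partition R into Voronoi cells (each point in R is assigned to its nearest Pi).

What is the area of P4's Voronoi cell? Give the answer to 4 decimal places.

1. box [0,44]×[0,15]: [(0, 0) (44, 0) (44, 15) (0, 15)]
2. ⊥bis P4·P0 via (30.805,11.985): [(30.5523, 0) (44, 0) (44, 15) (30.8686, 15)]  |A|=199.3434
3. ⊥bis P4·P1 via (29.515,8.92): [(30.6286, 3.6158) (31.3876, 0) (44, 0) (44, 15) (30.8686, 15)]  |A|=197.8332
4. ⊥bis P4·P2 via (26.93,6.705): [(30.6286, 3.6158) (31.3876, 0) (44, 0) (44, 15) (30.8686, 15)]  |A|=197.8332
5. ⊥bis P4·P3 via (37.015,9.315): [(40.8376, 0) (44, 0) (44, 15) (34.6821, 15)]  |A|=93.6028
6. ⊥bis P4·P5 via (38.73,6.31): [(38.0258, 6.8518) (44, 2.2554) (44, 15) (34.6821, 15)]  |A|=76.0315
7. canonical 4-gon: [(38.0258, 6.8518) (44, 2.2554) (44, 15) (34.6821, 15)]
8. shoelace: 76.0315

Area of P4's cell: 76.0315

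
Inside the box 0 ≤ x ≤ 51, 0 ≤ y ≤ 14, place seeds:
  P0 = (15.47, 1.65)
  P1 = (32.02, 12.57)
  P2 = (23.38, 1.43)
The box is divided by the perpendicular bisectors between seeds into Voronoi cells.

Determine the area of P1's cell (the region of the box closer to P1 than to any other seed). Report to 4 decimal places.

1. box [0,51]×[0,14]: [(0, 0) (51, 0) (51, 14) (0, 14)]
2. ⊥bis P1·P0 via (23.745,7.11): [(28.4363, 0) (51, 0) (51, 14) (19.1988, 14)]  |A|=380.5539
3. ⊥bis P1·P2 via (27.7,7): [(19.7484, 13.1671) (36.7255, 0) (51, 0) (51, 14) (19.1988, 14)]  |A|=325.9817
4. canonical 5-gon: [(19.7484, 13.1671) (36.7255, 0) (51, 0) (51, 14) (19.1988, 14)]
5. shoelace: 325.9817

Area of P1's cell: 325.9817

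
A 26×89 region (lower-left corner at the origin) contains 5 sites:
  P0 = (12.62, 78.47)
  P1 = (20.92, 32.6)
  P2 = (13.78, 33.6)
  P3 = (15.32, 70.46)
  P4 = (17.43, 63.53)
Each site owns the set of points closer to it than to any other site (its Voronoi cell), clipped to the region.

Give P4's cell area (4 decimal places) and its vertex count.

1. box [0,26]×[0,89]: [(0, 0) (26, 0) (26, 89) (0, 89)]
2. ⊥bis P4·P0 via (15.025,71): [(0, 66.1626) (0, 0) (26, 0) (26, 74.5335)]  |A|=1829.0491
3. ⊥bis P4·P1 via (19.175,48.065): [(0, 66.1626) (0, 45.9014) (26, 48.8351) (26, 74.5335)]  |A|=597.4748
4. ⊥bis P4·P2 via (15.605,48.565): [(0, 66.1626) (0, 50.468) (19.4503, 48.0961) (26, 48.8351) (26, 74.5335)]  |A|=553.0633
5. ⊥bis P4·P3 via (16.375,66.995): [(0, 62.0092) (0, 50.468) (19.4503, 48.0961) (26, 48.8351) (26, 69.9256)]  |A|=439.1667
6. canonical 5-gon: [(0, 62.0092) (0, 50.468) (19.4503, 48.0961) (26, 48.8351) (26, 69.9256)]
7. shoelace: 439.1667

Area of P4's cell: 439.1667 (5 vertices)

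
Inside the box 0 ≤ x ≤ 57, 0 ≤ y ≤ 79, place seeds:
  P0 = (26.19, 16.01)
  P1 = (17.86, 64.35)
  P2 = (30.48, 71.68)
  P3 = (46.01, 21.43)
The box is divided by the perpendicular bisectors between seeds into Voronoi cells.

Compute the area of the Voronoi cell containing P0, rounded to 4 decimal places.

Area of P0's cell: 1399.1899

1. box [0,57]×[0,79]: [(0, 0) (57, 0) (57, 79) (0, 79)]
2. ⊥bis P0·P1 via (22.025,40.18): [(0, 36.3846) (0, 0) (57, 0) (57, 46.2069)]  |A|=2353.8594
3. ⊥bis P0·P2 via (28.335,43.845): [(38.6712, 43.0485) (0, 36.3846) (0, 0) (57, 0) (57, 41.636)]  |A|=2311.9698
4. ⊥bis P0·P3 via (36.1,18.72): [(29.8622, 41.5305) (0, 36.3846) (0, 0) (41.2192, 0)]  |A|=1399.1899
5. canonical 4-gon: [(29.8622, 41.5305) (0, 36.3846) (0, 0) (41.2192, 0)]
6. shoelace: 1399.1899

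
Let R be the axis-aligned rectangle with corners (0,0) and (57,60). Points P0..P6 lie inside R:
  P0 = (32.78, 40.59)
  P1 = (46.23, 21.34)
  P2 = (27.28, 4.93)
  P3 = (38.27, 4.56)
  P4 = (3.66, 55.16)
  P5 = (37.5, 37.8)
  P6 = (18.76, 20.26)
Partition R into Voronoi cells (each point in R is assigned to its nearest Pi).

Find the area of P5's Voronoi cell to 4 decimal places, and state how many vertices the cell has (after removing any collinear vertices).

Area of P5's cell: 538.7507 (5 vertices)

1. box [0,57]×[0,60]: [(0, 0) (57, 0) (57, 60) (0, 60)]
2. ⊥bis P5·P0 via (35.14,39.195): [(11.9718, 0) (57, 0) (57, 60) (47.4379, 60)]  |A|=1637.7108
3. ⊥bis P5·P1 via (41.865,29.57): [(23.7813, 19.9788) (57, 37.5973) (57, 60) (47.4379, 60)]  |A|=563.4392
4. ⊥bis P5·P2 via (32.39,21.365): [(25.81, 23.4109) (28.6105, 22.5401) (57, 37.5973) (57, 60) (47.4379, 60)]  |A|=557.7501
5. ⊥bis P5·P3 via (37.885,21.18): [(25.81, 23.4109) (28.6105, 22.5401) (57, 37.5973) (57, 60) (47.4379, 60)]  |A|=557.7501
6. ⊥bis P5·P4 via (20.58,46.48): [(25.81, 23.4109) (28.6105, 22.5401) (57, 37.5973) (57, 60) (47.4379, 60)]  |A|=557.7501
7. ⊥bis P5·P6 via (28.13,29.03): [(28.7438, 28.3742) (32.3486, 24.5227) (57, 37.5973) (57, 60) (47.4379, 60)]  |A|=538.7507
8. canonical 5-gon: [(28.7438, 28.3742) (32.3486, 24.5227) (57, 37.5973) (57, 60) (47.4379, 60)]
9. shoelace: 538.7507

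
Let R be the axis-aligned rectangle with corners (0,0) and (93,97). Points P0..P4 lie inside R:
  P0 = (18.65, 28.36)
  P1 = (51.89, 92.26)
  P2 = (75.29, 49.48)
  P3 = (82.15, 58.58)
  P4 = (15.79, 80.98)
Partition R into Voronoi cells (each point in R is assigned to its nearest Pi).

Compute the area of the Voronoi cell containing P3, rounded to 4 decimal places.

Area of P3's cell: 930.2739

1. box [0,93]×[0,97]: [(0, 0) (93, 0) (93, 97) (0, 97)]
2. ⊥bis P3·P0 via (50.4,43.47): [(71.0876, 0) (93, 0) (93, 97) (24.9248, 97)]  |A|=4364.3991
3. ⊥bis P3·P1 via (67.02,75.42): [(44.7269, 55.3906) (71.0876, 0) (93, 0) (93, 97) (91.039, 97)]  |A|=2988.914
4. ⊥bis P3·P2 via (78.72,54.03): [(59.4124, 68.5849) (93, 43.2651) (93, 97) (91.039, 97)]  |A|=930.2739
5. ⊥bis P3·P4 via (48.97,69.78): [(59.4124, 68.5849) (93, 43.2651) (93, 97) (91.039, 97)]  |A|=930.2739
6. canonical 4-gon: [(59.4124, 68.5849) (93, 43.2651) (93, 97) (91.039, 97)]
7. shoelace: 930.2739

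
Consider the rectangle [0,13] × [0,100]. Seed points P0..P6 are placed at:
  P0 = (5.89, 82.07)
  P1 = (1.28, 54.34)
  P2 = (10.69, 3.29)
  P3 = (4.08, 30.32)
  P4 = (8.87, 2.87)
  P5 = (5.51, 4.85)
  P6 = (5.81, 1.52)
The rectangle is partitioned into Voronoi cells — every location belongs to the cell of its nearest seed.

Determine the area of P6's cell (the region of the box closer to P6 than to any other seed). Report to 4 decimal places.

Area of P6's cell: 22.8484

1. box [0,13]×[0,100]: [(0, 0) (13, 0) (13, 100) (0, 100)]
2. ⊥bis P6·P0 via (5.85,41.795): [(0, 41.8008) (0, 0) (13, 0) (13, 41.7879)]  |A|=543.3266
3. ⊥bis P6·P1 via (3.545,27.93): [(0, 27.626) (0, 0) (13, 0) (13, 28.7409)]  |A|=366.3846
4. ⊥bis P6·P2 via (8.25,2.405): [(0, 25.1508) (0, 0) (9.1223, 0)]  |A|=114.7165
5. ⊥bis P6·P3 via (4.945,15.92): [(3.3821, 15.8261) (0, 15.623) (0, 0) (9.1223, 0)]  |A|=98.6045
6. ⊥bis P6·P4 via (7.34,2.195): [(1.3793, 15.7058) (0, 15.623) (0, 0) (8.3084, 0)]  |A|=76.0197
7. ⊥bis P6·P5 via (5.66,3.185): [(6.8557, 3.2927) (0, 2.6751) (0, 0) (8.3084, 0)]  |A|=22.8484
8. canonical 4-gon: [(6.8557, 3.2927) (0, 2.6751) (0, 0) (8.3084, 0)]
9. shoelace: 22.8484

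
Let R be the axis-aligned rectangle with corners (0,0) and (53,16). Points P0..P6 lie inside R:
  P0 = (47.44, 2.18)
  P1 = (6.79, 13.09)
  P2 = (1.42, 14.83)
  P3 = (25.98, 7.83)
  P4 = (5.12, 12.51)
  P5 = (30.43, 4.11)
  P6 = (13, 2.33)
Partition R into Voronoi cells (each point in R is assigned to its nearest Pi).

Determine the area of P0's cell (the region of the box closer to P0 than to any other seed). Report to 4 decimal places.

1. box [0,53]×[0,16]: [(0, 0) (53, 0) (53, 16) (0, 16)]
2. ⊥bis P0·P1 via (27.115,7.635): [(25.0659, 0) (53, 0) (53, 16) (29.3601, 16)]  |A|=412.5926
3. ⊥bis P0·P2 via (24.43,8.505): [(25.0659, 0) (53, 0) (53, 16) (29.3601, 16)]  |A|=412.5926
4. ⊥bis P0·P3 via (36.71,5.005): [(35.3923, 0) (53, 0) (53, 16) (39.6048, 16)]  |A|=248.0236
5. ⊥bis P0·P4 via (26.28,7.345): [(35.3923, 0) (53, 0) (53, 16) (39.6048, 16)]  |A|=248.0236
6. ⊥bis P0·P5 via (38.935,3.145): [(38.5782, 0) (53, 0) (53, 16) (40.3936, 16)]  |A|=216.2262
7. ⊥bis P0·P6 via (30.22,2.255): [(38.5782, 0) (53, 0) (53, 16) (40.3936, 16)]  |A|=216.2262
8. canonical 4-gon: [(38.5782, 0) (53, 0) (53, 16) (40.3936, 16)]
9. shoelace: 216.2262

Area of P0's cell: 216.2262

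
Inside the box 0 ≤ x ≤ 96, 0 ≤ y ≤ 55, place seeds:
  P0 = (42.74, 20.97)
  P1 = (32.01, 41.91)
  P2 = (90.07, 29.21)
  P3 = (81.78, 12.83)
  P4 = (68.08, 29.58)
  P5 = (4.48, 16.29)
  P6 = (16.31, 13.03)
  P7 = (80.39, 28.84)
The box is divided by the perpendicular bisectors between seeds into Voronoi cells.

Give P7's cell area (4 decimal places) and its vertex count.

1. box [0,96]×[0,55]: [(0, 0) (96, 0) (96, 55) (0, 55)]
2. ⊥bis P7·P0 via (61.565,24.905): [(66.7709, 0) (96, 0) (96, 55) (55.2742, 55)]  |A|=1923.7589
3. ⊥bis P7·P1 via (56.2,35.375): [(57.9908, 42.0039) (66.7709, 0) (96, 0) (96, 55) (61.5018, 55)]  |A|=1883.292
4. ⊥bis P7·P2 via (85.23,29.025): [(57.9908, 42.0039) (66.7709, 0) (86.3394, 0) (84.2372, 55) (61.5018, 55)]  |A|=1294.148
5. ⊥bis P7·P3 via (81.085,20.835): [(57.9908, 42.0039) (62.7485, 19.243) (85.5283, 21.2208) (84.2372, 55) (61.5018, 55)]  |A|=863.3651
6. ⊥bis P7·P4 via (74.235,29.21): [(73.693, 20.1932) (85.5283, 21.2208) (84.2372, 55) (75.7853, 55)]  |A|=347.6479
7. ⊥bis P7·P5 via (42.435,22.565): [(73.693, 20.1932) (85.5283, 21.2208) (84.2372, 55) (75.7853, 55)]  |A|=347.6479
8. ⊥bis P7·P6 via (48.35,20.935): [(73.693, 20.1932) (85.5283, 21.2208) (84.2372, 55) (75.7853, 55)]  |A|=347.6479
9. canonical 4-gon: [(73.693, 20.1932) (85.5283, 21.2208) (84.2372, 55) (75.7853, 55)]
10. shoelace: 347.6479

Area of P7's cell: 347.6479 (4 vertices)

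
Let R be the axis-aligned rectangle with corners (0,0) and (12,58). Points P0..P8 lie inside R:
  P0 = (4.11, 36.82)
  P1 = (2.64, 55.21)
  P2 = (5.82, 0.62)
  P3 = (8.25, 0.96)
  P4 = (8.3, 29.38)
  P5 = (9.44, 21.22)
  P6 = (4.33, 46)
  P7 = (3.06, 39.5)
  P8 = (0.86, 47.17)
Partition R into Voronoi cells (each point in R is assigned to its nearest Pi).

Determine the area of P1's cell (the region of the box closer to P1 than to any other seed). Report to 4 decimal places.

Area of P1's cell: 79.9934

1. box [0,12]×[0,58]: [(0, 0) (12, 0) (12, 58) (0, 58)]
2. ⊥bis P1·P0 via (3.375,46.015): [(0, 45.7452) (12, 46.7044) (12, 58) (0, 58)]  |A|=141.3021
3. ⊥bis P1·P2 via (4.23,27.915): [(0, 45.7452) (12, 46.7044) (12, 58) (0, 58)]  |A|=141.3021
4. ⊥bis P1·P3 via (5.445,28.085): [(0, 45.7452) (12, 46.7044) (12, 58) (0, 58)]  |A|=141.3021
5. ⊥bis P1·P4 via (5.47,42.295): [(0, 45.7452) (12, 46.7044) (12, 58) (0, 58)]  |A|=141.3021
6. ⊥bis P1·P5 via (6.04,38.215): [(0, 45.7452) (12, 46.7044) (12, 58) (0, 58)]  |A|=141.3021
7. ⊥bis P1·P6 via (3.485,50.605): [(0, 49.9655) (12, 52.1675) (12, 58) (0, 58)]  |A|=83.2021
8. ⊥bis P1·P7 via (2.85,47.355): [(0, 49.9655) (12, 52.1675) (12, 58) (0, 58)]  |A|=83.2021
9. ⊥bis P1·P8 via (1.75,51.19): [(0, 51.5774) (3.9811, 50.696) (12, 52.1675) (12, 58) (0, 58)]  |A|=79.9934
10. canonical 5-gon: [(0, 51.5774) (3.9811, 50.696) (12, 52.1675) (12, 58) (0, 58)]
11. shoelace: 79.9934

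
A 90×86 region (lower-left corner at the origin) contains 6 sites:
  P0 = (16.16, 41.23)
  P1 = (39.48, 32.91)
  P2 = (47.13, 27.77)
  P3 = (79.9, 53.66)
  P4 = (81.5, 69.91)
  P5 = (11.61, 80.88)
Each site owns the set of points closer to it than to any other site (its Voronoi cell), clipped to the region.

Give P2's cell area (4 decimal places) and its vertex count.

1. box [0,90]×[0,86]: [(0, 0) (90, 0) (90, 86) (0, 86)]
2. ⊥bis P2·P0 via (31.645,34.5): [(16.6508, 0) (90, 0) (90, 86) (54.0276, 86)]  |A|=4700.8271
3. ⊥bis P2·P1 via (43.305,30.34): [(22.9197, 0) (90, 0) (90, 86) (80.7027, 86)]  |A|=3284.2371
4. ⊥bis P2·P3 via (63.515,40.715): [(56.3605, 49.7708) (22.9197, 0) (90, 0) (90, 7.1919)]  |A|=1790.2857
5. ⊥bis P2·P4 via (64.315,48.84): [(56.3605, 49.7708) (22.9197, 0) (90, 0) (90, 7.1919)]  |A|=1790.2857
6. ⊥bis P2·P5 via (29.37,54.325): [(56.3605, 49.7708) (22.9197, 0) (90, 0) (90, 7.1919)]  |A|=1790.2857
7. canonical 4-gon: [(56.3605, 49.7708) (22.9197, 0) (90, 0) (90, 7.1919)]
8. shoelace: 1790.2857

Area of P2's cell: 1790.2857 (4 vertices)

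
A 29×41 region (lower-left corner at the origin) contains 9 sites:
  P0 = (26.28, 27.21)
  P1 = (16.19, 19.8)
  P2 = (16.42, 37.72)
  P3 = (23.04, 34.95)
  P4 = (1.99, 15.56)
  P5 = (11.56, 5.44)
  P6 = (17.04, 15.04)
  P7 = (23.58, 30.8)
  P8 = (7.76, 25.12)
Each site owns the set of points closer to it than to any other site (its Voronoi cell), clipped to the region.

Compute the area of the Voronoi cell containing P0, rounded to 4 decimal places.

Area of P0's cell: 80.9055

1. box [0,29]×[0,41]: [(0, 0) (29, 0) (29, 41) (0, 41)]
2. ⊥bis P0·P1 via (21.235,23.505): [(29, 12.9316) (29, 41) (8.3868, 41)]  |A|=289.2892
3. ⊥bis P0·P2 via (21.35,32.465): [(17.386, 28.7461) (29, 12.9316) (29, 39.6419)]  |A|=155.107
4. ⊥bis P0·P3 via (24.66,31.08): [(17.7854, 28.2023) (29, 12.9316) (29, 32.8967)]  |A|=111.9507
5. ⊥bis P0·P4 via (14.135,21.385): [(17.7854, 28.2023) (29, 12.9316) (29, 32.8967)]  |A|=111.9507
6. ⊥bis P0·P5 via (18.92,16.325): [(17.7854, 28.2023) (29, 12.9316) (29, 32.8967)]  |A|=111.9507
7. ⊥bis P0·P6 via (21.66,21.125): [(17.7854, 28.2023) (24.65, 18.8548) (29, 15.5521) (29, 32.8967)]  |A|=106.2511
8. ⊥bis P0·P7 via (24.93,29.005): [(19.9477, 25.2579) (24.65, 18.8548) (29, 15.5521) (29, 32.066)]  |A|=80.9055
9. ⊥bis P0·P8 via (17.02,26.165): [(19.9477, 25.2579) (24.65, 18.8548) (29, 15.5521) (29, 32.066)]  |A|=80.9055
10. canonical 4-gon: [(19.9477, 25.2579) (24.65, 18.8548) (29, 15.5521) (29, 32.066)]
11. shoelace: 80.9055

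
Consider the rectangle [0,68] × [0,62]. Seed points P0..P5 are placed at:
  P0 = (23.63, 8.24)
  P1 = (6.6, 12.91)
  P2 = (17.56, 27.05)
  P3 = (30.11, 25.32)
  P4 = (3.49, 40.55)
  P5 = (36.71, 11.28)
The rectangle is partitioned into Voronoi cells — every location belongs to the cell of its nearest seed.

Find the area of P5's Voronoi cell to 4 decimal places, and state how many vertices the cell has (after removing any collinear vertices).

1. box [0,68]×[0,62]: [(0, 0) (68, 0) (68, 62) (0, 62)]
2. ⊥bis P5·P0 via (30.17,9.76): [(32.4384, 0) (68, 0) (68, 62) (18.0286, 62)]  |A|=2651.5239
3. ⊥bis P5·P1 via (21.655,12.095): [(23.1611, 39.9166) (32.4384, 0) (68, 0) (68, 62) (24.3566, 62)]  |A|=2581.652
4. ⊥bis P5·P2 via (27.135,19.165): [(27.7972, 19.9692) (32.4384, 0) (68, 0) (68, 62) (62.4096, 62)]  |A|=1718.8391
5. ⊥bis P5·P3 via (33.41,18.3): [(28.6998, 16.0858) (32.4384, 0) (68, 0) (68, 34.5603)]  |A|=965.1313
6. ⊥bis P5·P4 via (20.1,25.915): [(28.6998, 16.0858) (32.4384, 0) (68, 0) (68, 34.5603)]  |A|=965.1313
7. canonical 4-gon: [(28.6998, 16.0858) (32.4384, 0) (68, 0) (68, 34.5603)]
8. shoelace: 965.1313

Area of P5's cell: 965.1313 (4 vertices)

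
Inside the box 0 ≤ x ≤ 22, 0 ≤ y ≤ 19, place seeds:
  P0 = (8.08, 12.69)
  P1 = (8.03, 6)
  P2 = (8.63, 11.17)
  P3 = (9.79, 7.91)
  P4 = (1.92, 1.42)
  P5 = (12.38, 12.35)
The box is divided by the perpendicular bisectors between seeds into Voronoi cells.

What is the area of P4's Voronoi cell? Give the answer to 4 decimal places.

1. box [0,22]×[0,19]: [(0, 0) (22, 0) (22, 19) (0, 19)]
2. ⊥bis P4·P0 via (5,7.055): [(0, 9.7879) (0, 0) (17.9074, 0)]  |A|=87.6383
3. ⊥bis P4·P1 via (4.975,3.71): [(0.7099, 9.3999) (0, 9.7879) (0, 0) (7.756, 0)]  |A|=39.927
4. ⊥bis P4·P2 via (5.275,6.295): [(0.7099, 9.3999) (0, 9.7879) (0, 0) (7.756, 0)]  |A|=39.927
5. ⊥bis P4·P3 via (5.855,4.665): [(0.7099, 9.3999) (0, 9.7879) (0, 0) (7.756, 0)]  |A|=39.927
6. ⊥bis P4·P5 via (7.15,6.885): [(0.7099, 9.3999) (0, 9.7879) (0, 0) (7.756, 0)]  |A|=39.927
7. canonical 4-gon: [(0.7099, 9.3999) (0, 9.7879) (0, 0) (7.756, 0)]
8. shoelace: 39.927

Area of P4's cell: 39.9270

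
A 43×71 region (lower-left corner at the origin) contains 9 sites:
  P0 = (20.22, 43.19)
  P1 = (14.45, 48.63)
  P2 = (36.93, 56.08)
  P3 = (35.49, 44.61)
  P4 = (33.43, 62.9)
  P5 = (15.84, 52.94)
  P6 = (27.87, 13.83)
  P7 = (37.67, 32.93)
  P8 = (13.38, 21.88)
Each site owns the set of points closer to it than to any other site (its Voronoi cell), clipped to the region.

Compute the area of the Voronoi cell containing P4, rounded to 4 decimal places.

1. box [0,43]×[0,71]: [(0, 0) (43, 0) (43, 71) (0, 71)]
2. ⊥bis P4·P0 via (26.825,53.045): [(43, 42.2042) (43, 71) (0.0352, 71)]  |A|=618.6022
3. ⊥bis P4·P1 via (23.94,55.765): [(25.1318, 54.1798) (43, 42.2042) (43, 71) (12.4857, 71)]  |A|=513.8927
4. ⊥bis P4·P2 via (35.18,59.49): [(25.0485, 54.2906) (43, 63.5032) (43, 71) (12.4857, 71)]  |A|=322.2279
5. ⊥bis P4·P3 via (34.46,53.755): [(25.0485, 54.2906) (43, 63.5032) (43, 71) (12.4857, 71)]  |A|=322.2279
6. ⊥bis P4·P5 via (24.635,57.92): [(26.3205, 54.9433) (43, 63.5032) (43, 71) (17.2287, 71)]  |A|=269.4222
7. ⊥bis P4·P6 via (30.65,38.365): [(26.3205, 54.9433) (43, 63.5032) (43, 71) (17.2287, 71)]  |A|=269.4222
8. ⊥bis P4·P7 via (35.55,47.915): [(26.3205, 54.9433) (43, 63.5032) (43, 71) (17.2287, 71)]  |A|=269.4222
9. ⊥bis P4·P8 via (23.405,42.39): [(26.3205, 54.9433) (43, 63.5032) (43, 71) (17.2287, 71)]  |A|=269.4222
10. canonical 4-gon: [(26.3205, 54.9433) (43, 63.5032) (43, 71) (17.2287, 71)]
11. shoelace: 269.4222

Area of P4's cell: 269.4222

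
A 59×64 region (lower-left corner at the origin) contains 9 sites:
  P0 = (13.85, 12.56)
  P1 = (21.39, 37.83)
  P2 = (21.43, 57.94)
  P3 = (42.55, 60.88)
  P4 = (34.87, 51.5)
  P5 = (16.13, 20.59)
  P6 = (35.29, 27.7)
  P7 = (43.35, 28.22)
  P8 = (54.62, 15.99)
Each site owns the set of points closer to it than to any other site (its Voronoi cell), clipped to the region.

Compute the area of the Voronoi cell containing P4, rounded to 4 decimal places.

1. box [0,59]×[0,64]: [(0, 0) (59, 0) (59, 64) (0, 64)]
2. ⊥bis P4·P0 via (24.36,32.03): [(0, 45.1796) (59, 13.3312) (59, 64) (0, 64)]  |A|=2049.9312
3. ⊥bis P4·P1 via (28.13,44.665): [(59, 14.2241) (59, 64) (8.5225, 64)]  |A|=1256.2831
4. ⊥bis P4·P2 via (28.15,54.72): [(24.8716, 47.8781) (59, 14.2241) (59, 64) (32.5967, 64)]  |A|=1062.2224
5. ⊥bis P4·P3 via (38.71,56.19): [(31.6315, 61.9857) (24.8716, 47.8781) (59, 14.2241) (59, 39.5773)]  |A|=701.4227
6. ⊥bis P4·P5 via (25.5,36.045): [(31.6315, 61.9857) (24.8716, 47.8781) (55.0227, 18.1461) (59, 15.7347) (59, 39.5773)]  |A|=698.4184
7. ⊥bis P4·P6 via (35.08,39.6): [(58.4682, 40.0127) (31.6315, 61.9857) (24.8716, 47.8781) (33.2983, 39.5686)]  |A|=370.0137
8. ⊥bis P4·P7 via (39.11,39.86): [(38.5651, 39.6615) (52.6368, 44.7873) (31.6315, 61.9857) (24.8716, 47.8781) (33.2983, 39.5686)]  |A|=321.4755
9. ⊥bis P4·P8 via (44.745,33.745): [(38.5651, 39.6615) (52.6368, 44.7873) (31.6315, 61.9857) (24.8716, 47.8781) (33.2983, 39.5686)]  |A|=321.4755
10. canonical 5-gon: [(38.5651, 39.6615) (52.6368, 44.7873) (31.6315, 61.9857) (24.8716, 47.8781) (33.2983, 39.5686)]
11. shoelace: 321.4755

Area of P4's cell: 321.4755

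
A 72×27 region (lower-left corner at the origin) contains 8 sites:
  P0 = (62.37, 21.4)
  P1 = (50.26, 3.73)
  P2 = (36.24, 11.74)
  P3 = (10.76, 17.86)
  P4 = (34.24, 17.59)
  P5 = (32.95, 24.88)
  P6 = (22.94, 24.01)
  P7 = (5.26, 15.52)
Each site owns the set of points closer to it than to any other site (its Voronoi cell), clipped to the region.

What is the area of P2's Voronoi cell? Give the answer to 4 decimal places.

1. box [0,72]×[0,27]: [(0, 0) (72, 0) (72, 27) (0, 27)]
2. ⊥bis P2·P0 via (49.305,16.57): [(0, 0) (55.4308, 0) (45.4491, 27) (0, 27)]  |A|=1361.8786
3. ⊥bis P2·P1 via (43.25,7.735): [(0, 0) (38.8308, 0) (48.9093, 17.6405) (45.4491, 27) (0, 27)]  |A|=1215.4629
4. ⊥bis P2·P3 via (23.5,14.8): [(19.9452, 0) (38.8308, 0) (48.9093, 17.6405) (45.4491, 27) (26.4303, 27)]  |A|=589.3935
5. ⊥bis P2·P4 via (35.24,14.665): [(22.4144, 10.2802) (19.9452, 0) (38.8308, 0) (48.9093, 17.6405) (48.352, 19.1477)]  |A|=315.6925
6. ⊥bis P2·P5 via (34.595,18.31): [(22.4144, 10.2802) (19.9452, 0) (38.8308, 0) (48.9093, 17.6405) (48.352, 19.1477)]  |A|=315.6925
7. ⊥bis P2·P6 via (29.59,17.875): [(22.6612, 10.3646) (22.3549, 10.0326) (19.9452, 0) (38.8308, 0) (48.9093, 17.6405) (48.352, 19.1477)]  |A|=315.6644
8. ⊥bis P2·P7 via (20.75,13.63): [(22.6612, 10.3646) (22.3549, 10.0326) (19.9452, 0) (38.8308, 0) (48.9093, 17.6405) (48.352, 19.1477)]  |A|=315.6644
9. canonical 6-gon: [(22.6612, 10.3646) (22.3549, 10.0326) (19.9452, 0) (38.8308, 0) (48.9093, 17.6405) (48.352, 19.1477)]
10. shoelace: 315.6644

Area of P2's cell: 315.6644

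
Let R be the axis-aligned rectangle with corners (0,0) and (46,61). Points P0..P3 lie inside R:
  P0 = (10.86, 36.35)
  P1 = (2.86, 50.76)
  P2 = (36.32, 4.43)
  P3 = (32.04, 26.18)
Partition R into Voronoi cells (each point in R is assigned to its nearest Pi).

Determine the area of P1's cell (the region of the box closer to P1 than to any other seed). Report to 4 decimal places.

Area of P1's cell: 405.0279

1. box [0,46]×[0,61]: [(0, 0) (46, 0) (46, 61) (0, 61)]
2. ⊥bis P1·P0 via (6.86,43.555): [(0, 39.7465) (38.2828, 61) (0, 61)]  |A|=406.8212
3. ⊥bis P1·P2 via (19.59,27.595): [(0, 39.7465) (38.2828, 61) (0, 61)]  |A|=406.8212
4. ⊥bis P1·P3 via (17.45,38.47): [(0, 39.7465) (34.7992, 59.066) (36.4283, 61) (0, 61)]  |A|=405.0279
5. canonical 4-gon: [(0, 39.7465) (34.7992, 59.066) (36.4283, 61) (0, 61)]
6. shoelace: 405.0279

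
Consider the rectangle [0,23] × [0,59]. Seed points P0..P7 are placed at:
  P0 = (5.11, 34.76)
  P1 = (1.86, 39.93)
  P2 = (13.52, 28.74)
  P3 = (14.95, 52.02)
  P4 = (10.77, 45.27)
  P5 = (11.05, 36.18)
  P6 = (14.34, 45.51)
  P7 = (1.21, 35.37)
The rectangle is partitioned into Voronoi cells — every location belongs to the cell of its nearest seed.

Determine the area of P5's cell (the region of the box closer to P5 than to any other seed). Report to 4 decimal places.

Area of P5's cell: 90.3208

1. box [0,23]×[0,59]: [(0, 0) (23, 0) (23, 59) (0, 59)]
2. ⊥bis P5·P0 via (8.08,35.47): [(16.5594, 0) (23, 0) (23, 59) (2.455, 59)]  |A|=796.0769
3. ⊥bis P5·P1 via (6.455,38.055): [(7.09, 39.6112) (16.5594, 0) (23, 0) (23, 59) (15.0017, 59)]  |A|=674.4445
4. ⊥bis P5·P2 via (12.285,32.46): [(7.09, 39.6112) (9.0558, 31.388) (23, 36.0173) (23, 59) (15.0017, 59)]  |A|=322.25
5. ⊥bis P5·P3 via (13,44.1): [(9.294, 45.0125) (7.09, 39.6112) (9.0558, 31.388) (23, 36.0173) (23, 41.6379)]  |A|=147.3289
6. ⊥bis P5·P4 via (10.91,40.725): [(7.5017, 40.62) (7.09, 39.6112) (9.0558, 31.388) (23, 36.0173) (23, 41.0974)]  |A|=110.015
7. ⊥bis P5·P6 via (12.695,40.845): [(12.8646, 40.7852) (7.5017, 40.62) (7.09, 39.6112) (9.0558, 31.388) (23, 36.0173) (23, 37.2112)]  |A|=90.3208
8. ⊥bis P5·P7 via (6.13,35.775): [(12.8646, 40.7852) (7.5017, 40.62) (7.09, 39.6112) (9.0558, 31.388) (23, 36.0173) (23, 37.2112)]  |A|=90.3208
9. canonical 6-gon: [(12.8646, 40.7852) (7.5017, 40.62) (7.09, 39.6112) (9.0558, 31.388) (23, 36.0173) (23, 37.2112)]
10. shoelace: 90.3208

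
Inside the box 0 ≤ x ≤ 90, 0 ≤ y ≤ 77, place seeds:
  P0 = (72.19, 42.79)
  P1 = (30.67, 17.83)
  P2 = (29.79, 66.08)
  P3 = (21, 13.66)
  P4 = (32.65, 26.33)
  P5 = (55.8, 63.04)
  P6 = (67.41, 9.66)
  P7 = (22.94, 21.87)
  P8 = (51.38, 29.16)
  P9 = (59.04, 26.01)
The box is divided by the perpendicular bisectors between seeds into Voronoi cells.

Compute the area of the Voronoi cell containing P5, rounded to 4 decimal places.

1. box [0,90]×[0,77]: [(0, 0) (90, 0) (90, 77) (0, 77)]
2. ⊥bis P5·P0 via (63.995,52.915): [(0, 1.1186) (90, 73.963) (90, 77) (0, 77)]  |A|=3551.3302
3. ⊥bis P5·P1 via (43.235,40.435): [(0, 64.4672) (46.4013, 38.675) (90, 73.963) (90, 77) (0, 77)]  |A|=2081.5994
4. ⊥bis P5·P2 via (42.795,64.56): [(40.1742, 42.1364) (46.4013, 38.675) (90, 73.963) (90, 77) (44.249, 77)]  |A|=1058.5121
5. ⊥bis P5·P3 via (38.4,38.35): [(40.1742, 42.1364) (46.4013, 38.675) (90, 73.963) (90, 77) (44.249, 77)]  |A|=1058.5121
6. ⊥bis P5·P4 via (44.225,44.685): [(40.7297, 46.8892) (49.6219, 41.2816) (90, 73.963) (90, 77) (44.249, 77)]  |A|=1022.1332
7. ⊥bis P5·P6 via (61.605,36.35): [(40.7297, 46.8892) (49.6219, 41.2816) (90, 73.963) (90, 77) (44.249, 77)]  |A|=1022.1332
8. ⊥bis P5·P7 via (39.37,42.455): [(40.7297, 46.8892) (49.6219, 41.2816) (90, 73.963) (90, 77) (44.249, 77)]  |A|=1022.1332
9. ⊥bis P5·P8 via (53.59,46.1): [(40.832, 47.7644) (55.2995, 45.877) (90, 73.963) (90, 77) (44.249, 77)]  |A|=979.3555
10. ⊥bis P5·P9 via (57.42,44.525): [(40.832, 47.7644) (55.2995, 45.877) (90, 73.963) (90, 77) (44.249, 77)]  |A|=979.3555
11. canonical 5-gon: [(40.832, 47.7644) (55.2995, 45.877) (90, 73.963) (90, 77) (44.249, 77)]
12. shoelace: 979.3555

Area of P5's cell: 979.3555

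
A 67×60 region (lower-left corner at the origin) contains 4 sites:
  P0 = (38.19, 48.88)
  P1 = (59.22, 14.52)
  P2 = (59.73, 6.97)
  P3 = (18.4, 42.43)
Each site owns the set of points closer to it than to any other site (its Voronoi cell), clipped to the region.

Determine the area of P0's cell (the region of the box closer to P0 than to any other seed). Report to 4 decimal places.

Area of P0's cell: 1058.9113

1. box [0,67]×[0,60]: [(0, 0) (67, 0) (67, 60) (0, 60)]
2. ⊥bis P0·P1 via (48.705,31.7): [(0, 1.8902) (67, 42.8974) (67, 60) (0, 60)]  |A|=2519.6156
3. ⊥bis P0·P2 via (48.96,27.925): [(0, 2.7616) (8.884, 7.3276) (67, 42.8974) (67, 60) (0, 60)]  |A|=2515.7447
4. ⊥bis P0·P3 via (28.295,45.655): [(35.4811, 23.6064) (67, 42.8974) (67, 60) (23.6196, 60)]  |A|=1058.9113
5. canonical 4-gon: [(35.4811, 23.6064) (67, 42.8974) (67, 60) (23.6196, 60)]
6. shoelace: 1058.9113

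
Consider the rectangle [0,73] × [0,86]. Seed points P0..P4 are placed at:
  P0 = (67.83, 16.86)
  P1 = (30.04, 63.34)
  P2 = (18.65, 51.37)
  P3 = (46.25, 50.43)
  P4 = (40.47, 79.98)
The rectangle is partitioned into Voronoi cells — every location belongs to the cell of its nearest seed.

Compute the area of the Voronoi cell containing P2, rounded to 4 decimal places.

Area of P2's cell: 1970.2170

1. box [0,73]×[0,86]: [(0, 0) (73, 0) (73, 86) (0, 86)]
2. ⊥bis P2·P0 via (43.24,34.115): [(0, 0) (19.3012, 0) (73, 76.5258) (73, 86) (0, 86)]  |A|=4223.3293
3. ⊥bis P2·P1 via (24.345,57.355): [(0, 80.5204) (0, 0) (19.3012, 0) (45.4534, 37.2694)]  |A|=2189.6363
4. ⊥bis P2·P3 via (32.45,50.9): [(32.4085, 49.6822) (0, 80.5204) (0, 0) (19.3012, 0) (31.2988, 17.0976)]  |A|=1970.217
5. ⊥bis P2·P4 via (29.56,65.675): [(32.4085, 49.6822) (0, 80.5204) (0, 0) (19.3012, 0) (31.2988, 17.0976)]  |A|=1970.217
6. canonical 5-gon: [(32.4085, 49.6822) (0, 80.5204) (0, 0) (19.3012, 0) (31.2988, 17.0976)]
7. shoelace: 1970.217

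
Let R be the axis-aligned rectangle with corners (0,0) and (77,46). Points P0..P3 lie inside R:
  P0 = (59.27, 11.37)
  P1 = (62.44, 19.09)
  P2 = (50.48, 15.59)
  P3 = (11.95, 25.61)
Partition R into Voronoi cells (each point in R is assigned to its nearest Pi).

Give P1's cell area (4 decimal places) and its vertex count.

Area of P1's cell: 801.7385 (4 vertices)

1. box [0,77]×[0,46]: [(0, 0) (77, 0) (77, 46) (0, 46)]
2. ⊥bis P1·P0 via (60.855,15.23): [(0, 40.2184) (77, 8.6005) (77, 46) (0, 46)]  |A|=1662.4724
3. ⊥bis P1·P2 via (56.46,17.34): [(56.5616, 16.993) (77, 8.6005) (77, 46) (48.0729, 46)]  |A|=801.7385
4. ⊥bis P1·P3 via (37.195,22.35): [(56.5616, 16.993) (77, 8.6005) (77, 46) (48.0729, 46)]  |A|=801.7385
5. canonical 4-gon: [(56.5616, 16.993) (77, 8.6005) (77, 46) (48.0729, 46)]
6. shoelace: 801.7385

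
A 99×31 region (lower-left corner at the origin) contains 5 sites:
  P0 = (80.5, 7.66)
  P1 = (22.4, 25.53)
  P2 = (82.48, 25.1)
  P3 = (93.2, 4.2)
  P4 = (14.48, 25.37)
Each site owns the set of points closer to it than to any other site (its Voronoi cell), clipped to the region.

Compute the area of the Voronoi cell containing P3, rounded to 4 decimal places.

Area of P3's cell: 203.7981

1. box [0,99]×[0,31]: [(0, 0) (99, 0) (99, 31) (0, 31)]
2. ⊥bis P3·P0 via (86.85,5.93): [(85.2344, 0) (99, 0) (99, 31) (93.6801, 31)]  |A|=295.8249
3. ⊥bis P3·P1 via (57.8,14.865): [(85.2344, 0) (99, 0) (99, 31) (93.6801, 31)]  |A|=295.8249
4. ⊥bis P3·P2 via (87.84,14.65): [(89.4508, 15.4762) (85.2344, 0) (99, 0) (99, 20.3742)]  |A|=203.7981
5. ⊥bis P3·P4 via (53.84,14.785): [(89.4508, 15.4762) (85.2344, 0) (99, 0) (99, 20.3742)]  |A|=203.7981
6. canonical 4-gon: [(89.4508, 15.4762) (85.2344, 0) (99, 0) (99, 20.3742)]
7. shoelace: 203.7981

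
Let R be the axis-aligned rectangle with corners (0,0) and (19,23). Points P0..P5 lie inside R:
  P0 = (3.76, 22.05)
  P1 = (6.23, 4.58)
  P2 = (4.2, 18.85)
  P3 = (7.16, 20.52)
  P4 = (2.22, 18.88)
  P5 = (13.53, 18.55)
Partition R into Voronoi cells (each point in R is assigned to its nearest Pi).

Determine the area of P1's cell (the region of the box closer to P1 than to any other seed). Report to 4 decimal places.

1. box [0,19]×[0,23]: [(0, 0) (19, 0) (19, 23) (0, 23)]
2. ⊥bis P1·P0 via (4.995,13.315): [(0, 12.6088) (0, 0) (19, 0) (19, 15.2951)]  |A|=265.0869
3. ⊥bis P1·P2 via (5.215,11.715): [(0, 10.9731) (0, 0) (19, 0) (19, 13.676)]  |A|=234.1668
4. ⊥bis P1·P3 via (6.695,12.55): [(9.808, 12.3684) (0, 10.9731) (0, 0) (19, 0) (19, 11.8321)]  |A|=225.6921
5. ⊥bis P1·P4 via (4.225,11.73): [(9.808, 12.3684) (3.0971, 11.4137) (0, 10.5452) (0, 0) (19, 0) (19, 11.8321)]  |A|=225.0295
6. ⊥bis P1·P5 via (9.88,11.565): [(8.6561, 12.2045) (3.0971, 11.4137) (0, 10.5452) (0, 0) (19, 0) (19, 6.7994)]  |A|=197.9387
7. canonical 6-gon: [(8.6561, 12.2045) (3.0971, 11.4137) (0, 10.5452) (0, 0) (19, 0) (19, 6.7994)]
8. shoelace: 197.9387

Area of P1's cell: 197.9387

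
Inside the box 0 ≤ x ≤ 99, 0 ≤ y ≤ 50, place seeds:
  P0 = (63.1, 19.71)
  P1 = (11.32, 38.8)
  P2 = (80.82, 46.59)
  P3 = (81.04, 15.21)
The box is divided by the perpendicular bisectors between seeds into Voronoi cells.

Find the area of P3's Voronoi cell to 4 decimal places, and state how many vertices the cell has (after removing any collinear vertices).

1. box [0,99]×[0,50]: [(0, 0) (99, 0) (99, 50) (0, 50)]
2. ⊥bis P3·P0 via (72.07,17.46): [(67.6904, 0) (99, 0) (99, 50) (80.2322, 50)]  |A|=1251.9348
3. ⊥bis P3·P1 via (46.18,27.005): [(67.6904, 0) (99, 0) (99, 50) (80.2322, 50)]  |A|=1251.9348
4. ⊥bis P3·P2 via (80.93,30.9): [(75.4316, 30.8615) (67.6904, 0) (99, 0) (99, 31.0267)]  |A|=848.755
5. canonical 4-gon: [(75.4316, 30.8615) (67.6904, 0) (99, 0) (99, 31.0267)]
6. shoelace: 848.755

Area of P3's cell: 848.7550 (4 vertices)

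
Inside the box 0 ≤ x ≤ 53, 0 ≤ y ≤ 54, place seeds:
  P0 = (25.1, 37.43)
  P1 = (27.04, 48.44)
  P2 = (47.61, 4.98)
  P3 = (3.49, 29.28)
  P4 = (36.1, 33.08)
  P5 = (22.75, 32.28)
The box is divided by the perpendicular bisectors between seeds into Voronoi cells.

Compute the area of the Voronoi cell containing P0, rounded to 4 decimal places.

Area of P0's cell: 157.4487

1. box [0,53]×[0,54]: [(0, 0) (53, 0) (53, 54) (0, 54)]
2. ⊥bis P0·P1 via (26.07,42.935): [(0, 47.5286) (0, 0) (53, 0) (53, 38.1898)]  |A|=2271.5393
3. ⊥bis P0·P2 via (36.355,21.205): [(0, 47.5286) (0, 0) (5.7863, 0) (53, 32.7513) (53, 38.1898)]  |A|=1498.3826
4. ⊥bis P0·P3 via (14.295,33.355): [(9.5866, 45.8394) (22.5015, 11.5951) (53, 32.7513) (53, 38.1898)]  |A|=776.8671
5. ⊥bis P0·P4 via (30.6,35.255): [(33.1442, 41.6885) (9.5866, 45.8394) (21.8875, 13.2233)]  |A|=358.6478
6. ⊥bis P0·P5 via (23.925,34.855): [(29.4456, 32.3359) (33.1442, 41.6885) (9.5866, 45.8394) (11.61, 40.4745)]  |A|=157.4487
7. canonical 4-gon: [(29.4456, 32.3359) (33.1442, 41.6885) (9.5866, 45.8394) (11.61, 40.4745)]
8. shoelace: 157.4487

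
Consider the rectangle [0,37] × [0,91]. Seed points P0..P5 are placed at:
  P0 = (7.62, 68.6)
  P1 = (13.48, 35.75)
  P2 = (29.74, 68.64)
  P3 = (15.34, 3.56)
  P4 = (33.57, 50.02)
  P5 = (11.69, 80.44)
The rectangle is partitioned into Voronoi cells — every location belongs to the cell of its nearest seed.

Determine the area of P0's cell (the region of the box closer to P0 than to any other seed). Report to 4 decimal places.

1. box [0,37]×[0,91]: [(0, 0) (37, 0) (37, 91) (0, 91)]
2. ⊥bis P0·P1 via (10.55,52.175): [(0, 50.293) (37, 56.8933) (37, 91) (0, 91)]  |A|=1384.0526
3. ⊥bis P0·P2 via (18.68,68.62): [(0, 50.293) (18.7071, 53.6301) (18.6395, 91) (0, 91)]  |A|=729.0334
4. ⊥bis P0·P3 via (11.48,36.08): [(0, 50.293) (18.7071, 53.6301) (18.6395, 91) (0, 91)]  |A|=729.0334
5. ⊥bis P0·P4 via (20.595,59.31): [(0, 50.293) (16.2092, 53.1845) (18.7016, 56.6656) (18.6395, 91) (0, 91)]  |A|=725.241
6. ⊥bis P0·P5 via (9.655,74.52): [(0, 77.8389) (0, 50.293) (16.2092, 53.1845) (18.7016, 56.6656) (18.6749, 71.4194)]  |A|=419.8631
7. canonical 5-gon: [(0, 77.8389) (0, 50.293) (16.2092, 53.1845) (18.7016, 56.6656) (18.6749, 71.4194)]
8. shoelace: 419.8631

Area of P0's cell: 419.8631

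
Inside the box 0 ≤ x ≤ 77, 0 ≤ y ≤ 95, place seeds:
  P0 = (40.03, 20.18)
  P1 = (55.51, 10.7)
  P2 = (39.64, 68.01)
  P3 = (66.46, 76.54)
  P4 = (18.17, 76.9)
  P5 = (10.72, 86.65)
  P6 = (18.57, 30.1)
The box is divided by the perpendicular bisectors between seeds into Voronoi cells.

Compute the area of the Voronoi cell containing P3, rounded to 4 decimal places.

1. box [0,77]×[0,95]: [(0, 0) (77, 0) (77, 95) (0, 95)]
2. ⊥bis P3·P0 via (53.245,48.36): [(0, 73.3292) (77, 37.2201) (77, 95) (0, 95)]  |A|=3058.851
3. ⊥bis P3·P1 via (60.985,43.62): [(0, 73.3292) (64.6538, 43.0098) (77, 40.9565) (77, 95) (0, 95)]  |A|=3035.7859
4. ⊥bis P3·P2 via (53.05,72.275): [(61.9552, 44.2754) (64.6538, 43.0098) (77, 40.9565) (77, 95) (45.8224, 95)]  |A|=1202.3152
5. ⊥bis P3·P4 via (42.315,76.72): [(61.9552, 44.2754) (64.6538, 43.0098) (77, 40.9565) (77, 95) (45.8224, 95)]  |A|=1202.3152
6. ⊥bis P3·P5 via (38.59,81.595): [(61.9552, 44.2754) (64.6538, 43.0098) (77, 40.9565) (77, 95) (45.8224, 95)]  |A|=1202.3152
7. ⊥bis P3·P6 via (42.515,53.32): [(61.9552, 44.2754) (64.6538, 43.0098) (77, 40.9565) (77, 95) (45.8224, 95)]  |A|=1202.3152
8. canonical 5-gon: [(61.9552, 44.2754) (64.6538, 43.0098) (77, 40.9565) (77, 95) (45.8224, 95)]
9. shoelace: 1202.3152

Area of P3's cell: 1202.3152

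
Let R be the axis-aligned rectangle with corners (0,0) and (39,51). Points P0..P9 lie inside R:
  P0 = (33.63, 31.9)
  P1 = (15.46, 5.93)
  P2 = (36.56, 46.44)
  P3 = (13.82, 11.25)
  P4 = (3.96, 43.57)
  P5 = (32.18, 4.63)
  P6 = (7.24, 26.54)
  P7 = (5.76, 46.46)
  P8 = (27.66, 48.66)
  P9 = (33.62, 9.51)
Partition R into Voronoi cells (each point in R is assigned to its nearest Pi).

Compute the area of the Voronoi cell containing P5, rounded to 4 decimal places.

Area of P5's cell: 114.3215

1. box [0,39]×[0,51]: [(0, 0) (39, 0) (39, 51) (0, 51)]
2. ⊥bis P5·P0 via (32.905,18.265): [(0, 20.0146) (0, 0) (39, 0) (39, 17.9409)]  |A|=740.133
3. ⊥bis P5·P1 via (23.82,5.28): [(24.8628, 18.6926) (23.4095, 0) (39, 0) (39, 17.9409)]  |A|=272.5306
4. ⊥bis P5·P2 via (34.37,25.535): [(24.8628, 18.6926) (23.4095, 0) (39, 0) (39, 17.9409)]  |A|=272.5306
5. ⊥bis P5·P3 via (23,7.94): [(26.8391, 18.5875) (24.3091, 11.5707) (23.4095, 0) (39, 0) (39, 17.9409)]  |A|=265.464
6. ⊥bis P5·P4 via (18.07,24.1): [(26.8391, 18.5875) (24.3091, 11.5707) (23.4095, 0) (39, 0) (39, 17.9409)]  |A|=265.464
7. ⊥bis P5·P6 via (19.71,15.585): [(26.8391, 18.5875) (24.3091, 11.5707) (23.4095, 0) (39, 0) (39, 17.9409)]  |A|=265.464
8. ⊥bis P5·P7 via (18.97,25.545): [(26.8391, 18.5875) (24.3091, 11.5707) (23.4095, 0) (39, 0) (39, 17.9409)]  |A|=265.464
9. ⊥bis P5·P8 via (29.92,26.645): [(26.8391, 18.5875) (24.3091, 11.5707) (23.4095, 0) (39, 0) (39, 17.9409)]  |A|=265.464
10. ⊥bis P5·P9 via (32.9,7.07): [(24.1597, 9.6491) (23.4095, 0) (39, 0) (39, 5.27)]  |A|=114.3215
11. canonical 4-gon: [(24.1597, 9.6491) (23.4095, 0) (39, 0) (39, 5.27)]
12. shoelace: 114.3215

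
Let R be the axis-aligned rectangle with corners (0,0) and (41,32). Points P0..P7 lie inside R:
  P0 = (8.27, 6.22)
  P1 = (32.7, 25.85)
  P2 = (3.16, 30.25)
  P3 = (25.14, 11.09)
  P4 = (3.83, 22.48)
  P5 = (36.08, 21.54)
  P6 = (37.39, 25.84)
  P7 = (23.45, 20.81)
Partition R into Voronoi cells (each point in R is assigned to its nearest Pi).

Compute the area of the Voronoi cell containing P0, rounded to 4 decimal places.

Area of P0's cell: 249.6248

1. box [0,41]×[0,32]: [(0, 0) (41, 0) (41, 32) (0, 32)]
2. ⊥bis P0·P1 via (20.485,16.035): [(0, 0) (33.3694, 0) (7.6568, 32) (0, 32)]  |A|=656.4199
3. ⊥bis P0·P2 via (5.715,18.235): [(0, 17.0197) (0, 0) (33.3694, 0) (16.8198, 20.5964)]  |A|=486.7798
4. ⊥bis P0·P3 via (16.705,8.655): [(13.4638, 19.8828) (0, 17.0197) (0, 0) (19.2035, 0)]  |A|=305.4844
5. ⊥bis P0·P4 via (6.05,14.35): [(14.4026, 16.6308) (0, 12.698) (0, 0) (19.2035, 0)]  |A|=251.1263
6. ⊥bis P0·P5 via (22.175,13.88): [(14.4026, 16.6308) (0, 12.698) (0, 0) (19.2035, 0)]  |A|=251.1263
7. ⊥bis P0·P6 via (22.83,16.03): [(14.4026, 16.6308) (0, 12.698) (0, 0) (19.2035, 0)]  |A|=251.1263
8. ⊥bis P0·P7 via (15.86,13.515): [(15.0625, 14.3448) (13.1849, 16.2983) (0, 12.698) (0, 0) (19.2035, 0)]  |A|=249.6248
9. canonical 5-gon: [(15.0625, 14.3448) (13.1849, 16.2983) (0, 12.698) (0, 0) (19.2035, 0)]
10. shoelace: 249.6248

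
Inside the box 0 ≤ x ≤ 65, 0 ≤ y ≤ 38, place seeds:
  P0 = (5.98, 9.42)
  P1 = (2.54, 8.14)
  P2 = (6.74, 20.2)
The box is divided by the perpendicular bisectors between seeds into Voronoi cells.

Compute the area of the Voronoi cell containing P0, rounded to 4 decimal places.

1. box [0,65]×[0,38]: [(0, 0) (65, 0) (65, 38) (0, 38)]
2. ⊥bis P0·P1 via (4.26,8.78): [(0, 20.2288) (7.527, 0) (65, 0) (65, 38) (0, 38)]  |A|=2393.8693
3. ⊥bis P0·P2 via (6.36,14.81): [(1.8993, 15.1245) (7.527, 0) (65, 0) (65, 10.6758)]  |A|=771.4512
4. canonical 4-gon: [(1.8993, 15.1245) (7.527, 0) (65, 0) (65, 10.6758)]
5. shoelace: 771.4512

Area of P0's cell: 771.4512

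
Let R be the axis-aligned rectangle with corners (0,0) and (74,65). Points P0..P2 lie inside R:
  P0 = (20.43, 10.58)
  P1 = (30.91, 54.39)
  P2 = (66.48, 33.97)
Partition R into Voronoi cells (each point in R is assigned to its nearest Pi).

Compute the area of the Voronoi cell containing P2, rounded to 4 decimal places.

1. box [0,74]×[0,65]: [(0, 0) (74, 0) (74, 65) (0, 65)]
2. ⊥bis P2·P0 via (43.455,22.275): [(54.7691, 0) (74, 0) (74, 65) (21.7539, 65)]  |A|=2323.0054
3. ⊥bis P2·P1 via (48.695,44.18): [(40.0116, 29.0543) (54.7691, 0) (74, 0) (74, 65) (60.6473, 65)]  |A|=1623.9782
4. canonical 5-gon: [(40.0116, 29.0543) (54.7691, 0) (74, 0) (74, 65) (60.6473, 65)]
5. shoelace: 1623.9782

Area of P2's cell: 1623.9782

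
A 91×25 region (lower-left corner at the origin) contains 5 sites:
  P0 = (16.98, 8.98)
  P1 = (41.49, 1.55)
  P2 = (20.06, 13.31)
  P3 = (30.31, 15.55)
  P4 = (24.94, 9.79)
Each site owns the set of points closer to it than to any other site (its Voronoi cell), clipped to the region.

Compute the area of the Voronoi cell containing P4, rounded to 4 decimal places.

1. box [0,91]×[0,25]: [(0, 0) (91, 0) (91, 25) (0, 25)]
2. ⊥bis P4·P0 via (20.96,9.385): [(21.915, 0) (91, 0) (91, 25) (19.371, 25)]  |A|=1758.9245
3. ⊥bis P4·P1 via (33.215,5.67): [(21.915, 0) (30.392, 0) (42.8391, 25) (19.371, 25)]  |A|=399.3134
4. ⊥bis P4·P2 via (22.5,11.55): [(20.9573, 9.4113) (21.915, 0) (30.392, 0) (42.8391, 25) (32.2016, 25)]  |A|=299.3071
5. ⊥bis P4·P3 via (27.625,12.67): [(25.0437, 15.0765) (20.9573, 9.4113) (21.915, 0) (30.392, 0) (33.8232, 6.8915)]  |A|=130.1374
6. canonical 5-gon: [(25.0437, 15.0765) (20.9573, 9.4113) (21.915, 0) (30.392, 0) (33.8232, 6.8915)]
7. shoelace: 130.1374

Area of P4's cell: 130.1374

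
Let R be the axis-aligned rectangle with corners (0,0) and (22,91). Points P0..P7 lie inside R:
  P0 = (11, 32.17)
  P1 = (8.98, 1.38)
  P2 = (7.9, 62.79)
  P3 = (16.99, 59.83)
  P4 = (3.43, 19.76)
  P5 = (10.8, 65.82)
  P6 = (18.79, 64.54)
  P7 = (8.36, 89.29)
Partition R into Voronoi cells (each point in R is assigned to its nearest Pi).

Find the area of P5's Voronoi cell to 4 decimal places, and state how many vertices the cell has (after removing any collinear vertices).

1. box [0,22]×[0,91]: [(0, 0) (22, 0) (22, 91) (0, 91)]
2. ⊥bis P5·P0 via (10.9,48.995): [(0, 48.9302) (22, 49.061) (22, 91) (0, 91)]  |A|=924.0969
3. ⊥bis P5·P1 via (9.89,33.6): [(0, 48.9302) (22, 49.061) (22, 91) (0, 91)]  |A|=924.0969
4. ⊥bis P5·P2 via (9.35,64.305): [(0, 73.2538) (22, 52.1977) (22, 91) (0, 91)]  |A|=622.0326
5. ⊥bis P5·P3 via (13.895,62.825): [(0, 73.2538) (12.4531, 61.335) (22, 71.2006) (22, 91) (0, 91)]  |A|=531.3237
6. ⊥bis P5·P4 via (7.115,42.79): [(0, 73.2538) (12.4531, 61.335) (22, 71.2006) (22, 91) (0, 91)]  |A|=531.3237
7. ⊥bis P5·P6 via (14.795,65.18): [(0, 73.2538) (12.4531, 61.335) (14.5214, 63.4724) (18.9314, 91) (0, 91)]  |A|=415.0521
8. ⊥bis P5·P7 via (9.58,77.555): [(0, 76.559) (0, 73.2538) (12.4531, 61.335) (14.5214, 63.4724) (16.8994, 78.3159)]  |A|=172.9671
9. canonical 5-gon: [(0, 76.559) (0, 73.2538) (12.4531, 61.335) (14.5214, 63.4724) (16.8994, 78.3159)]
10. shoelace: 172.9671

Area of P5's cell: 172.9671 (5 vertices)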